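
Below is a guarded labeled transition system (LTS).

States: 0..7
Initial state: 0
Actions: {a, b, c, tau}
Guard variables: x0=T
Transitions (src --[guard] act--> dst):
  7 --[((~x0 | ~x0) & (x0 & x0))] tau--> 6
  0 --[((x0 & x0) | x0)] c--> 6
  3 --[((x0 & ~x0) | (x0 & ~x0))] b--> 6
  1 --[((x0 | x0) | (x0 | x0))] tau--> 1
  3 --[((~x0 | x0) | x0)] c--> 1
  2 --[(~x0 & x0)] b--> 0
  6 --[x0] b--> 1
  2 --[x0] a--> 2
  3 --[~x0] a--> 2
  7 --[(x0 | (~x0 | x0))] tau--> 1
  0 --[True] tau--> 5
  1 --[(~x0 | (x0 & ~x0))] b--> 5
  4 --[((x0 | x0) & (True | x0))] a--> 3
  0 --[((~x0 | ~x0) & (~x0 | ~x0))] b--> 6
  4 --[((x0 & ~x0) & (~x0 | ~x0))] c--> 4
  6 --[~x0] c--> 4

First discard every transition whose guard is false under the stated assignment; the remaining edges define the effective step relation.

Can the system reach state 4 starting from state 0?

Guard filter leaves 8 enabled edge(s).
Layer 0: {0}
Layer 1: {5,6}  now seen {0,5,6}
Layer 2: {1}  now seen {0,1,5,6}
Reach set: {0,1,5,6}

Answer: UNREACHABLE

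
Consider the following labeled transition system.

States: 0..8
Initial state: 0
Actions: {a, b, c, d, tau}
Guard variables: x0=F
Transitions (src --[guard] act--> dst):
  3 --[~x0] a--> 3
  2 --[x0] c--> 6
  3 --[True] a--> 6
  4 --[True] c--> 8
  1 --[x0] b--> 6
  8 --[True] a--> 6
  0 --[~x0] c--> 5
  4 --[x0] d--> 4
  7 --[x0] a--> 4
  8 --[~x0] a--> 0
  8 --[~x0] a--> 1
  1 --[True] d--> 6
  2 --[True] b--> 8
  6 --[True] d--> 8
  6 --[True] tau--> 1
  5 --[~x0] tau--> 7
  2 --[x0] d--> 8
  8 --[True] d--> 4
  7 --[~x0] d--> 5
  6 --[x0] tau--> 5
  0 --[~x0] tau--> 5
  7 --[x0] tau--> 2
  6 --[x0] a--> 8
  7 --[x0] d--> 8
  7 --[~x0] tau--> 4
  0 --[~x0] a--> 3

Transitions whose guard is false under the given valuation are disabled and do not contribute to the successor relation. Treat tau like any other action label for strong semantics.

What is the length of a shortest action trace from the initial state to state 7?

Answer: 2

Trace:
BFS to 7:
  L0 = {0}
  L1 = {3,5}
  L2 = {6,7}
first hit 7 at d=2 via c·tau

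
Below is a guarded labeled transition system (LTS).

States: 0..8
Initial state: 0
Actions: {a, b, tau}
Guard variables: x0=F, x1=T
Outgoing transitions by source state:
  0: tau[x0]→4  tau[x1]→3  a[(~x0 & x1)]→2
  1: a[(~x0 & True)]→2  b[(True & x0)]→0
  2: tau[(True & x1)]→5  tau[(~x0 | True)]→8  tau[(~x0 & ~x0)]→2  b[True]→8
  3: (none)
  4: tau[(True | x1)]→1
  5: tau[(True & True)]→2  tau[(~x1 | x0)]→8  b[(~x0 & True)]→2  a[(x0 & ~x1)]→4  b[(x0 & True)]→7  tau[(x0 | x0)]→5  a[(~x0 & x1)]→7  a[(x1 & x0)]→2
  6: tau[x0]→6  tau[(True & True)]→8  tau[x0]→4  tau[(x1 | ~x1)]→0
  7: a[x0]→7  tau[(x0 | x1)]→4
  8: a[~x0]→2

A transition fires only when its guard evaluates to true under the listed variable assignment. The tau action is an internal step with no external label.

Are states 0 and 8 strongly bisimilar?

Bisimulation quotient by refinement:
  round 0: {{0,1,2,3,4,5,6,7,8}}
  round 1: {{0},{1,8},{2},{3},{4,6,7},{5}}
  round 2: {{0},{1,8},{2},{3},{4},{5},{6},{7}}
Fixed point at round 3; 8 class(es).
0∈{0}, 8∈{1,8}

Answer: NOT BISIMILAR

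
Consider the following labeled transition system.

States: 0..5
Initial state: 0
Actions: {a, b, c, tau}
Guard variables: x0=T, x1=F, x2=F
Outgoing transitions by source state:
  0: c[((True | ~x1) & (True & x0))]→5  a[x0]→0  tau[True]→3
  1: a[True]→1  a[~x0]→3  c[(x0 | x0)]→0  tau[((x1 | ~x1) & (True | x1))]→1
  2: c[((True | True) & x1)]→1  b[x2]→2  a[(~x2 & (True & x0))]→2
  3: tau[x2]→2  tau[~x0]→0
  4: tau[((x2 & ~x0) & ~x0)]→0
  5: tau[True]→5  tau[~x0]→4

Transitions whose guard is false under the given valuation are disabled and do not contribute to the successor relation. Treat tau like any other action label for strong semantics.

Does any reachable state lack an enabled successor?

Reachable = {0,3,5}
  0: a→0  c→5  tau→3  [deg 3]
  3: ∅  [no exit]
  5: tau→5  [deg 1]
trace reaching 3: tau

Answer: DEADLOCK at state 3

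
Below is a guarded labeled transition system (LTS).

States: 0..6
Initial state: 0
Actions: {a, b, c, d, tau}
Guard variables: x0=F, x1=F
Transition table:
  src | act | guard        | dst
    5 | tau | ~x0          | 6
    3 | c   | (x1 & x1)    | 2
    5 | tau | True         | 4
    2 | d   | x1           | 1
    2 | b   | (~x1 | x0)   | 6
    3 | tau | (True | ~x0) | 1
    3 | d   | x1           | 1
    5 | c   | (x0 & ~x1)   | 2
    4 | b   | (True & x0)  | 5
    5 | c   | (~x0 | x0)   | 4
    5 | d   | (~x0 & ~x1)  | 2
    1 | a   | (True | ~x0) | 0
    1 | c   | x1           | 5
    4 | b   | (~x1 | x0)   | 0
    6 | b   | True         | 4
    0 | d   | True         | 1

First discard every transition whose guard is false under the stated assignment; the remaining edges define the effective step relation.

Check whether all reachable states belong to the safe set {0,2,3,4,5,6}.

Safe = {0,2,3,4,5,6}
Reach set: {0,1}
  0: safe
  1: ✗ unsafe
witness against invariant: d → 1

Answer: INVARIANT VIOLATED at state 1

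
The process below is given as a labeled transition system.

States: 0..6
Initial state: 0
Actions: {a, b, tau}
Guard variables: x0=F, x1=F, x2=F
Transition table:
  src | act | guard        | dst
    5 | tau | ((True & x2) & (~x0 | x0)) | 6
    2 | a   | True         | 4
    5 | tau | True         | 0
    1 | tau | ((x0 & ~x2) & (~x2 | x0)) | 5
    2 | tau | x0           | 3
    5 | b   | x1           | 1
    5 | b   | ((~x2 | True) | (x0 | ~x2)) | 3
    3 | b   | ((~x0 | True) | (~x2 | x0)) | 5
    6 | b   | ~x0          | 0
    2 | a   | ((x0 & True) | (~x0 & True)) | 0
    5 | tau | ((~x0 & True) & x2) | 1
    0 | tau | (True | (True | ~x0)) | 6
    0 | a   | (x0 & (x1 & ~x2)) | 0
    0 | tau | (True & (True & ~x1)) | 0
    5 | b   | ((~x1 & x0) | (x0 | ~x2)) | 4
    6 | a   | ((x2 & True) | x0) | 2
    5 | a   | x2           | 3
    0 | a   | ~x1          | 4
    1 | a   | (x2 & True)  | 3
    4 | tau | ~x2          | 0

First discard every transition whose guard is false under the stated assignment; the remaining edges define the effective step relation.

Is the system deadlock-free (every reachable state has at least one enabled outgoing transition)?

R = {0,4,6}
  0: a→4  tau→0  tau→6  [3 exit(s)]
  4: tau→0  [1 exit(s)]
  6: b→0  [1 exit(s)]

Answer: DEADLOCK-FREE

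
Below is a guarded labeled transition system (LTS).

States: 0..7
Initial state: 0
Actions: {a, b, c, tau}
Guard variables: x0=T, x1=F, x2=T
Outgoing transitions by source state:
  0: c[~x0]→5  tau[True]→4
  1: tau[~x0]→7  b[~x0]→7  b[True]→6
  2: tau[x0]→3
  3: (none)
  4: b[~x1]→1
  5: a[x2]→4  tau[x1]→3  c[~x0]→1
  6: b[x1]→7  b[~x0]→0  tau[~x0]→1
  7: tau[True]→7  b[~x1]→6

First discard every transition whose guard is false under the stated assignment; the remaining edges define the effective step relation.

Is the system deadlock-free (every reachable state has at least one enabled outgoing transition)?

Answer: DEADLOCK at state 6

Trace:
Reachable = {0,1,4,6}
  0: tau→4  [1 exit(s)]
  1: b→6  [1 exit(s)]
  4: b→1  [1 exit(s)]
  6: ∅  [STUCK]
trace reaching 6: tau·b·b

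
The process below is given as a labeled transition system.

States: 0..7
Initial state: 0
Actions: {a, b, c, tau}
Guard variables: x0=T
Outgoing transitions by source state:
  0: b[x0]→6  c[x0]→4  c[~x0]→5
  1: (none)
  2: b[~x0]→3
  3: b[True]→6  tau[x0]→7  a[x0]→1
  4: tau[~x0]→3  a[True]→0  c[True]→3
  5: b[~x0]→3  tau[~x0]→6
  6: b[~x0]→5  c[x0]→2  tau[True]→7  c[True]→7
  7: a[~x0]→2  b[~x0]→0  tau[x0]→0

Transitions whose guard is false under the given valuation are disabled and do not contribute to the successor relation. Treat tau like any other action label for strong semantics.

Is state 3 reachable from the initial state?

After dropping false guards: 11 live edges.
depth 0: {0}
depth 1: {4,6}  total {0,4,6}
depth 2: {2,3,7}  total {0,2,3,4,6,7}
depth 3: {1}  total {0,1,2,3,4,6,7}
R = {0,1,2,3,4,6,7}
Path to 3: c·c

Answer: REACHABLE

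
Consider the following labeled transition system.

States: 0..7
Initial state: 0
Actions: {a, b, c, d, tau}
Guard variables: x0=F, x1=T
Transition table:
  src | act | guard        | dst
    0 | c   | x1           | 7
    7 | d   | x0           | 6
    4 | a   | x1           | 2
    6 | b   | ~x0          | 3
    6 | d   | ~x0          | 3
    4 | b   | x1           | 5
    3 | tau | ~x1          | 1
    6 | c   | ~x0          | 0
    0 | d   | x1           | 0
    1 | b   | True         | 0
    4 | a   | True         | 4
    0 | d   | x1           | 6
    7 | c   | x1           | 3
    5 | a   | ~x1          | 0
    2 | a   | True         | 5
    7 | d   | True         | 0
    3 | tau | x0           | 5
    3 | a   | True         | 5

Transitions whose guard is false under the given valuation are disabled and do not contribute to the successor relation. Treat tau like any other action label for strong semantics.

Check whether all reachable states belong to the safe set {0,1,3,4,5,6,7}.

Allowed set {0,1,3,4,5,6,7}
R = {0,3,5,6,7}
  0: safe
  3: safe
  5: safe
  6: safe
  7: safe

Answer: INVARIANT HOLDS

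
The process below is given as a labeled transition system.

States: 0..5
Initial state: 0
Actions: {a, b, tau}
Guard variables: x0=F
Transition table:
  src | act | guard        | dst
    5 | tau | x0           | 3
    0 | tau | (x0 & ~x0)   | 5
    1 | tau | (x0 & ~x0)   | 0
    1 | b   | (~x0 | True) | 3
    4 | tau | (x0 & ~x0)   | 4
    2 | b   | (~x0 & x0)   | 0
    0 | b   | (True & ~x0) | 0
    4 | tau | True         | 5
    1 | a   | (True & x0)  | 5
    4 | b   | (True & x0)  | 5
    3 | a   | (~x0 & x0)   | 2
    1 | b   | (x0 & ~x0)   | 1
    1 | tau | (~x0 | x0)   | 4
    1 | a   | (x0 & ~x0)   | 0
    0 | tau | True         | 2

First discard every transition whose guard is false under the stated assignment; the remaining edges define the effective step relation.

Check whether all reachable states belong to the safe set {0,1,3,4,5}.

Answer: INVARIANT VIOLATED at state 2

Trace:
Inv-set: {0,1,3,4,5}
R = {0,2}
  0: ✓
  2: outside
reach 2 via tau — violates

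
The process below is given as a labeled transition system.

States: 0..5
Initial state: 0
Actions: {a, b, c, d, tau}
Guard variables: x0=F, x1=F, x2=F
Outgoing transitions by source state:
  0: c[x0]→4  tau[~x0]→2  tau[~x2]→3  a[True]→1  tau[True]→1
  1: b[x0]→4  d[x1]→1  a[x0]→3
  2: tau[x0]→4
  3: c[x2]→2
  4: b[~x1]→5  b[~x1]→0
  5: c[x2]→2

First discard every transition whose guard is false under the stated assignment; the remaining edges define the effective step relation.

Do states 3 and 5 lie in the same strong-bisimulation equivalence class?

Refine partition for ~:
  round 0: {{0,1,2,3,4,5}}
  round 1: {{0},{1,2,3,5},{4}}
stable after 2 split(s): 3 block(s)
3∈{1,2,3,5}, 5∈{1,2,3,5}

Answer: BISIMILAR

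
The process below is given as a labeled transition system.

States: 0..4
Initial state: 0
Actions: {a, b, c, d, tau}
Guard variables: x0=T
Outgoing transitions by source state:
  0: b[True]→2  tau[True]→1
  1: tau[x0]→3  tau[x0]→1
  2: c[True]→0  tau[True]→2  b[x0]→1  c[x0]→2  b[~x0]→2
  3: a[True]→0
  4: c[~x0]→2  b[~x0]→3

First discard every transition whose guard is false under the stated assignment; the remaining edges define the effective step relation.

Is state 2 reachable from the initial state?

Answer: REACHABLE

Trace:
After dropping false guards: 9 live edges.
Layer 0: {0}
Layer 1: {1,2}  now seen {0,1,2}
Layer 2: {3}  now seen {0,1,2,3}
R = {0,1,2,3}
witness 2: b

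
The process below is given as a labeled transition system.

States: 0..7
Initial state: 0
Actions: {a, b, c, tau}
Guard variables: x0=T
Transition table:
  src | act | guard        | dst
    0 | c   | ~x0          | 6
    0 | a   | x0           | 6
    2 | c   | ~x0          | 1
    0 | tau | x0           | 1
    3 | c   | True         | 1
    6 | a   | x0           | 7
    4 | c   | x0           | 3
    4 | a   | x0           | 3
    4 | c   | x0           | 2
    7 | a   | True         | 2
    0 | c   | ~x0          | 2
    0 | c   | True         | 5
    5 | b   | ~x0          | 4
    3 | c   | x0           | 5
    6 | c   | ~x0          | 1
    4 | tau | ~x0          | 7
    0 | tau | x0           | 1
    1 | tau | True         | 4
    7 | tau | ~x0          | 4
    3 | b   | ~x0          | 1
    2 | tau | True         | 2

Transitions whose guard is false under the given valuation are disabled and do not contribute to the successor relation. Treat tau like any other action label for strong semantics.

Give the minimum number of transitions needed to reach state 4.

Answer: 2

Trace:
Breadth-first toward 4:
  L0 = {0}
  L1 = {1,5,6}
  L2 = {4,7}
4 enters at depth 2; path tau·tau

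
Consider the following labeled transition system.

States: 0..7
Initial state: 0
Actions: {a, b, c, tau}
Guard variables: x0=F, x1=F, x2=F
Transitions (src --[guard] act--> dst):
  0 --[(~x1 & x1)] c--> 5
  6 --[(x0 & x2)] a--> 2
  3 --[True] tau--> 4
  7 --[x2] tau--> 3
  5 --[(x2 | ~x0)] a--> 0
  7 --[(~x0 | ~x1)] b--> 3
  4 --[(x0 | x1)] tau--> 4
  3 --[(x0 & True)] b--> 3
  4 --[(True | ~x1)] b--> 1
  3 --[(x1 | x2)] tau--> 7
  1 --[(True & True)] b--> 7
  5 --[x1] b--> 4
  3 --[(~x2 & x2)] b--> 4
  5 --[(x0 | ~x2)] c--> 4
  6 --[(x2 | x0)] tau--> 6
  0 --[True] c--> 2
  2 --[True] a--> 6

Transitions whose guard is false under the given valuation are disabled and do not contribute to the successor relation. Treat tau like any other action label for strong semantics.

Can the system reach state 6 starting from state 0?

Guard filter leaves 8 enabled edge(s).
L0 = {0}
L1 = {2}  total {0,2}
L2 = {6}  total {0,2,6}
Reachable = {0,2,6}
Path to 6: c·a

Answer: REACHABLE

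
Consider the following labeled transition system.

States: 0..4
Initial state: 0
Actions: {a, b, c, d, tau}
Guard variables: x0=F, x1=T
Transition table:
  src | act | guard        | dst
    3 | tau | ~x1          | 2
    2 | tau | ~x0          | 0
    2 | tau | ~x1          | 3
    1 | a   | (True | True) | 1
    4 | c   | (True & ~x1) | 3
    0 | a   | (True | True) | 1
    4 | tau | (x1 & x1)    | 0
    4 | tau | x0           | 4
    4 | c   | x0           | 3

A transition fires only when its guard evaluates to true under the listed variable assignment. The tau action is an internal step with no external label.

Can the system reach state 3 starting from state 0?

Answer: UNREACHABLE

Working:
After dropping false guards: 4 live edges.
Layer 0: {0}
Layer 1: {1}  total {0,1}
Reach set: {0,1}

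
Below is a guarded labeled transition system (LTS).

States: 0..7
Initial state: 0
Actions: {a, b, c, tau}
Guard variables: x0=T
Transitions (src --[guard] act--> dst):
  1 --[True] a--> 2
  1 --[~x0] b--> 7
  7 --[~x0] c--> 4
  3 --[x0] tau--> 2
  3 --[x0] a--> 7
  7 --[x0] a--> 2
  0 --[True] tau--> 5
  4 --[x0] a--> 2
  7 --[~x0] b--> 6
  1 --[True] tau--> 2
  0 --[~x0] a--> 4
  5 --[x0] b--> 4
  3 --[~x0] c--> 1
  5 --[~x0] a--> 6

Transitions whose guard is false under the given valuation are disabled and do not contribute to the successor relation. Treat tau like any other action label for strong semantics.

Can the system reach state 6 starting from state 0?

Answer: UNREACHABLE

Trace:
8 transition(s) survive guard evaluation.
Layer 0: {0}
Layer 1: {5}  now seen {0,5}
Layer 2: {4}  now seen {0,4,5}
Layer 3: {2}  now seen {0,2,4,5}
R = {0,2,4,5}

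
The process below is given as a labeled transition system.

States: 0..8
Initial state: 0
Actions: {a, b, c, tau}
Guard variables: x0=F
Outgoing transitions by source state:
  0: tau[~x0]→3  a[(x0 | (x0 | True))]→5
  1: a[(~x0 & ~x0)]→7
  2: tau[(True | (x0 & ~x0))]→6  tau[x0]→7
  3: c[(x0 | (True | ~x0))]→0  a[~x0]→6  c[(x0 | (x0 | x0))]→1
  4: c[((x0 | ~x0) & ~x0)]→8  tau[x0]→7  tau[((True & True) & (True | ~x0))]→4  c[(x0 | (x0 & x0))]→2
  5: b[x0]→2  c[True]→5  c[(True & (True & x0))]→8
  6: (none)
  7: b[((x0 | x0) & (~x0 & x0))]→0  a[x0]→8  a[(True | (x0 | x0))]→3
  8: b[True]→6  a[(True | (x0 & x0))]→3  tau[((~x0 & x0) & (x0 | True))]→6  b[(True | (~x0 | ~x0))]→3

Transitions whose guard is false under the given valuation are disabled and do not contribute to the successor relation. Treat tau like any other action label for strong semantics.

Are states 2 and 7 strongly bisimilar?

Refine partition for ~:
  round 0: {{0,1,2,3,4,5,6,7,8}}
  round 1: {{0},{1,7},{2},{3},{4},{5},{6},{8}}
  round 2: {{0},{1},{2},{3},{4},{5},{6},{7},{8}}
Fixed point at round 3; 9 class(es).
[2]={2}  [7]={7}

Answer: NOT BISIMILAR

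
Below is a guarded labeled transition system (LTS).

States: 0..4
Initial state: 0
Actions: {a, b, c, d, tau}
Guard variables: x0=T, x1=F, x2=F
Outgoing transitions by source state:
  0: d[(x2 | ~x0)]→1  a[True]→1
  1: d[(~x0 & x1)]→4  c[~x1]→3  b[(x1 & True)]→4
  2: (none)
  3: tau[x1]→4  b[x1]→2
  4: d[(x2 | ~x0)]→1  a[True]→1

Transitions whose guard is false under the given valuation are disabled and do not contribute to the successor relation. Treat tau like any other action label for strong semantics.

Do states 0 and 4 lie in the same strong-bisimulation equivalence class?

Refine partition for ~:
  π0 = {{0,1,2,3,4}}
  π1 = {{0,4},{1},{2,3}}
stable after 2 split(s): 3 block(s)
[0]={0,4}  [4]={0,4}

Answer: BISIMILAR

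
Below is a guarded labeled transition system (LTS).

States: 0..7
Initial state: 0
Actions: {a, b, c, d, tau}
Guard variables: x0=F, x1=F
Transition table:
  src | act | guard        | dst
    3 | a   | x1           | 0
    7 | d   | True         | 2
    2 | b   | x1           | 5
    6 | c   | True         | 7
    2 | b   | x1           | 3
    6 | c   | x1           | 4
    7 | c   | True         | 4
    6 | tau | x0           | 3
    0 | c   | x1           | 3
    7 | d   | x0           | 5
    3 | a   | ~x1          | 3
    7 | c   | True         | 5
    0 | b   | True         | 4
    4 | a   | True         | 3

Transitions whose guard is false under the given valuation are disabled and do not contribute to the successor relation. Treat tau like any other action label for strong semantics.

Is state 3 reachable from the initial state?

7 transition(s) survive guard evaluation.
depth 0: {0}
depth 1: {4}  total {0,4}
depth 2: {3}  total {0,3,4}
Reach set: {0,3,4}
trace reaching 3: b·a

Answer: REACHABLE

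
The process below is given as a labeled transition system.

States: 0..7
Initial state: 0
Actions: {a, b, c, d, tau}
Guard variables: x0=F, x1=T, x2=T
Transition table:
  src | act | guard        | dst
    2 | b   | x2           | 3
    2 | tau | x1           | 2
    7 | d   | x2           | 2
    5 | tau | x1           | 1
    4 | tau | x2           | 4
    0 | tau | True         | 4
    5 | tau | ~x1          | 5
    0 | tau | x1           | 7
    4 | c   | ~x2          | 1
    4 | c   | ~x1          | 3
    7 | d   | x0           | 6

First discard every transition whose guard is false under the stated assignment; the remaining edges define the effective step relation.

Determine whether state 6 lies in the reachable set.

7 transition(s) survive guard evaluation.
L0 = {0}
L1 = {4,7}  total {0,4,7}
L2 = {2}  total {0,2,4,7}
L3 = {3}  total {0,2,3,4,7}
Reach set: {0,2,3,4,7}

Answer: UNREACHABLE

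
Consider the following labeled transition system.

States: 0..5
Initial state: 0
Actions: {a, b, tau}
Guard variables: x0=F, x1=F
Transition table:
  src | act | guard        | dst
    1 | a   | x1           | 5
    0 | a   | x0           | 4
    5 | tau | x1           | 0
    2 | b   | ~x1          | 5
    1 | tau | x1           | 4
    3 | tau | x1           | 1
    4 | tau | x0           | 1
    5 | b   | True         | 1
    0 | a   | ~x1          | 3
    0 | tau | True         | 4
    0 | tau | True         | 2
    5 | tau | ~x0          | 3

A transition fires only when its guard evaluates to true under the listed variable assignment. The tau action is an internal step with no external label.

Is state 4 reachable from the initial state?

After dropping false guards: 6 live edges.
depth 0: {0}
depth 1: {2,3,4}  now seen {0,2,3,4}
depth 2: {5}  now seen {0,2,3,4,5}
depth 3: {1}  now seen {0,1,2,3,4,5}
Reach set: {0,1,2,3,4,5}
witness 4: tau

Answer: REACHABLE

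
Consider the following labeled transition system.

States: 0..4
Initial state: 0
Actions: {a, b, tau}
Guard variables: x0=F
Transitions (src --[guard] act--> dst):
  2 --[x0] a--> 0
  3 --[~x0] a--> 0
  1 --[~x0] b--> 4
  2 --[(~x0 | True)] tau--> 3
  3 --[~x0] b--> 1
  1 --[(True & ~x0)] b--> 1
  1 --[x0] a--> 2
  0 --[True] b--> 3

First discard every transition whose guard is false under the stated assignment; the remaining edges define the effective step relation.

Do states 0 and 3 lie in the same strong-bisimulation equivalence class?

Answer: NOT BISIMILAR

Working:
Bisimulation quotient by refinement:
  P[0] = {{0,1,2,3,4}}
  P[1] = {{0,1},{2},{3},{4}}
  P[2] = {{0},{1},{2},{3},{4}}
5 equivalence class(es) (converged in 3)
class of 0: {0}; class of 3: {3}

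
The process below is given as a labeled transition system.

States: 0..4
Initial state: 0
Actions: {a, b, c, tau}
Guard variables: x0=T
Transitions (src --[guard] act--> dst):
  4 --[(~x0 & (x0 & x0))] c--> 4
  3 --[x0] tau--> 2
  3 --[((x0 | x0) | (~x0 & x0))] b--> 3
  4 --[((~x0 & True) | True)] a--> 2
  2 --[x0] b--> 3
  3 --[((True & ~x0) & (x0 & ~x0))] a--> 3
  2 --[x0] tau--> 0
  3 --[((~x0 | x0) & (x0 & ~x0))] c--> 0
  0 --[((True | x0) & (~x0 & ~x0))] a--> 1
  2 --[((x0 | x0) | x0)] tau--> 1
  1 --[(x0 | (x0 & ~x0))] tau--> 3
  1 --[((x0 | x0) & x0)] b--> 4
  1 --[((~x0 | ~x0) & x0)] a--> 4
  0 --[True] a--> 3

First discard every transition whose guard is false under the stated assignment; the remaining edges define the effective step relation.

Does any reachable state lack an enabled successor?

Answer: DEADLOCK-FREE

Trace:
Reachable = {0,1,2,3,4}
  0: a→3  [1 exit(s)]
  1: b→4  tau→3  [2 exit(s)]
  2: b→3  tau→0  tau→1  [3 exit(s)]
  3: b→3  tau→2  [2 exit(s)]
  4: a→2  [1 exit(s)]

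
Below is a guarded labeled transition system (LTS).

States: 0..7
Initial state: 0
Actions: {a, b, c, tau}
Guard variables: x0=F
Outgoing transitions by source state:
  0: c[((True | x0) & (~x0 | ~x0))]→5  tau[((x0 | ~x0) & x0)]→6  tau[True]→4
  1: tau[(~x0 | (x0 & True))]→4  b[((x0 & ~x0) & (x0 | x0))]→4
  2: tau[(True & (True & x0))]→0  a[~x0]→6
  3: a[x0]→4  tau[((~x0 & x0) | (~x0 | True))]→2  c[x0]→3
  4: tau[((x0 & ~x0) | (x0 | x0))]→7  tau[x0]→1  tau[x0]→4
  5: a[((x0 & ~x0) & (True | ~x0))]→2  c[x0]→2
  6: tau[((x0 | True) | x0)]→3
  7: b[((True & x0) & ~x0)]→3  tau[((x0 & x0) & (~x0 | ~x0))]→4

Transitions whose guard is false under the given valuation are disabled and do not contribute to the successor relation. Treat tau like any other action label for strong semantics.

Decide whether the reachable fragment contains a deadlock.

Answer: DEADLOCK at state 4

Trace:
Reachable = {0,4,5}
  0: c→5  tau→4  [2 out]
  4: ∅  [no exit]
  5: ∅  [no exit]
Path to 4: tau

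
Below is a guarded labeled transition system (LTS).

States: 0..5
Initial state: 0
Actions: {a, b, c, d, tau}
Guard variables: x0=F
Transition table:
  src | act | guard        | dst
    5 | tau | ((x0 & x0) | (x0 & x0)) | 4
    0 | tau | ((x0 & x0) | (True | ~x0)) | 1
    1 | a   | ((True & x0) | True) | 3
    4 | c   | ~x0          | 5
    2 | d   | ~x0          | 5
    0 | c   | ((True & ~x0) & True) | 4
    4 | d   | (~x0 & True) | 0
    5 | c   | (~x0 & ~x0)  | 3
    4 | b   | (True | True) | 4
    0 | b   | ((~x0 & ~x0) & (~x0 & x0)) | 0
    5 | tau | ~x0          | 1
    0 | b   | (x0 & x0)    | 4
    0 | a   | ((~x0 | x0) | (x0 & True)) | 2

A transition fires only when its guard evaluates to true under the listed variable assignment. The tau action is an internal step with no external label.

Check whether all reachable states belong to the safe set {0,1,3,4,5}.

Answer: INVARIANT VIOLATED at state 2

Trace:
Safe = {0,1,3,4,5}
R = {0,1,2,3,4,5}
  0: ok
  1: ok
  2: VIOLATES
  3: ok
  4: ok
  5: ok
reach 2 via a — violates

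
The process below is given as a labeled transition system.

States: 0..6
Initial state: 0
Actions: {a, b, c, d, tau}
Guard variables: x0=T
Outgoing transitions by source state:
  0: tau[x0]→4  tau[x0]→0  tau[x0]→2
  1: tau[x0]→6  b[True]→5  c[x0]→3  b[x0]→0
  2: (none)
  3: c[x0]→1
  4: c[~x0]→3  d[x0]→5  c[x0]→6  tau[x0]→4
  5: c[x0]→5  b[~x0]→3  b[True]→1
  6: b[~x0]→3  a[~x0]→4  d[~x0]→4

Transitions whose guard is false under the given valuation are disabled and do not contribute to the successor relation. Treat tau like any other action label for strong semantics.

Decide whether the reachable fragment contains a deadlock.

Reach set: {0,1,2,3,4,5,6}
  0: tau→0  tau→2  tau→4  [3 exit(s)]
  1: b→0  b→5  c→3  tau→6  [4 exit(s)]
  2: ∅  [STUCK]
  3: c→1  [1 exit(s)]
  4: c→6  d→5  tau→4  [3 exit(s)]
  5: b→1  c→5  [2 exit(s)]
  6: ∅  [STUCK]
trace reaching 2: tau

Answer: DEADLOCK at state 2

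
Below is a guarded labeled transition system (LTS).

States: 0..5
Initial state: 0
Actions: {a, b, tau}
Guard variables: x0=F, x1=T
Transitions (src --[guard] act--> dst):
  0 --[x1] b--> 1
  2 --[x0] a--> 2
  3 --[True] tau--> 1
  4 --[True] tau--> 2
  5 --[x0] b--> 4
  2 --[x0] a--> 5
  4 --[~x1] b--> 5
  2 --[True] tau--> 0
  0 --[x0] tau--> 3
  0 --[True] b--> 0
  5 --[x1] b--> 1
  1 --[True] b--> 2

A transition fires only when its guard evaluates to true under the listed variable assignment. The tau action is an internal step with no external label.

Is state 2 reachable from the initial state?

7 transition(s) survive guard evaluation.
depth 0: {0}
depth 1: {1}  cumulative {0,1}
depth 2: {2}  cumulative {0,1,2}
Reach set: {0,1,2}
trace reaching 2: b·b

Answer: REACHABLE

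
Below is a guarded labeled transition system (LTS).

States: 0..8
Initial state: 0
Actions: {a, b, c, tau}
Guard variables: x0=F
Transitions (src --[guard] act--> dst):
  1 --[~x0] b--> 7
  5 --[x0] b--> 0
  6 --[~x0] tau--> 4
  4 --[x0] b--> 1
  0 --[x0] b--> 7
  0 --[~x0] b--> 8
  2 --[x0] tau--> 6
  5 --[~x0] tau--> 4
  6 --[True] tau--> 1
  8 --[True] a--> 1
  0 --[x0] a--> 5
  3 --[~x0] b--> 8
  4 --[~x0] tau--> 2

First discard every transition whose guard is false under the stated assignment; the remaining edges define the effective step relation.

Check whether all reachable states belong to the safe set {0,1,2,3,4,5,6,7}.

Allowed set {0,1,2,3,4,5,6,7}
Reachable = {0,1,7,8}
  0: safe
  1: safe
  7: safe
  8: VIOLATES
counterexample path to 8: b

Answer: INVARIANT VIOLATED at state 8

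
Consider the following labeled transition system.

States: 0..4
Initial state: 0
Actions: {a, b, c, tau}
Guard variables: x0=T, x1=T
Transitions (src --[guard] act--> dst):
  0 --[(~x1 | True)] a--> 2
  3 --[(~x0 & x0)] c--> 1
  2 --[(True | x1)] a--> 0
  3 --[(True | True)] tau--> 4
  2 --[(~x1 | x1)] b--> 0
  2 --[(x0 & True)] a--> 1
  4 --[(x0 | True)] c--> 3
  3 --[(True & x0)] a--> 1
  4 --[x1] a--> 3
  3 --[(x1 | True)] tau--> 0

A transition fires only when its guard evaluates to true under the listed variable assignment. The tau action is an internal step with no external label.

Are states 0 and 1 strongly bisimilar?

Refine partition for ~:
  π0 = {{0,1,2,3,4}}
  π1 = {{0},{1},{2},{3},{4}}
Fixed point at round 2; 5 class(es).
0∈{0}, 1∈{1}

Answer: NOT BISIMILAR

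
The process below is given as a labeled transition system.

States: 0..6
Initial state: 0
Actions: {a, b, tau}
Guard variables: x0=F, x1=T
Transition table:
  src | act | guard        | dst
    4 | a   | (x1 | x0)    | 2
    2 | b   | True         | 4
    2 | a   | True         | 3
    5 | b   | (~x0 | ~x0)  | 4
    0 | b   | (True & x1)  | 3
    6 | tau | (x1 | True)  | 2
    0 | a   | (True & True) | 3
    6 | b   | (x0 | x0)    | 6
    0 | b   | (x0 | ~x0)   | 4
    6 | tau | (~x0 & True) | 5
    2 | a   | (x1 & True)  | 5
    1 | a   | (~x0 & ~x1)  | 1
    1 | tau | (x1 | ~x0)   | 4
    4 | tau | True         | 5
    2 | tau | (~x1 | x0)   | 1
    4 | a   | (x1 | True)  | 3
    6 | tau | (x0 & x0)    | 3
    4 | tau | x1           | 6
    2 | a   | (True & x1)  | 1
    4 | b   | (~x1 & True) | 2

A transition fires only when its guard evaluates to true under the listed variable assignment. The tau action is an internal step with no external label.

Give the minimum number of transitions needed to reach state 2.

Layered search for 2:
  L0 = {0}
  L1 = {3,4}
  L2 = {2,5,6}
first hit 2 at d=2 via b·a

Answer: 2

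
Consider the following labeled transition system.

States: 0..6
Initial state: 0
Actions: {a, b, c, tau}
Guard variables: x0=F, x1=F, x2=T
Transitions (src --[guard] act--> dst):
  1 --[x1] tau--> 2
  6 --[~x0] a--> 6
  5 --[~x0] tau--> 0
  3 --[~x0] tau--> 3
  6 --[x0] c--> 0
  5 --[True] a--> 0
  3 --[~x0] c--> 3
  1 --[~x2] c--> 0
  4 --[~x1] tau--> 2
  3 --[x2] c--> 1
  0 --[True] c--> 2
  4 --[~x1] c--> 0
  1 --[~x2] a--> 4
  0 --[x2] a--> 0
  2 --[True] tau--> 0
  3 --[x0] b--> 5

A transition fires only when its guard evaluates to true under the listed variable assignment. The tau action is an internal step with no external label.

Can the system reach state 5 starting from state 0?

Answer: UNREACHABLE

Analysis:
Guard filter leaves 11 enabled edge(s).
L0 = {0}
L1 = {2}  cumulative {0,2}
R = {0,2}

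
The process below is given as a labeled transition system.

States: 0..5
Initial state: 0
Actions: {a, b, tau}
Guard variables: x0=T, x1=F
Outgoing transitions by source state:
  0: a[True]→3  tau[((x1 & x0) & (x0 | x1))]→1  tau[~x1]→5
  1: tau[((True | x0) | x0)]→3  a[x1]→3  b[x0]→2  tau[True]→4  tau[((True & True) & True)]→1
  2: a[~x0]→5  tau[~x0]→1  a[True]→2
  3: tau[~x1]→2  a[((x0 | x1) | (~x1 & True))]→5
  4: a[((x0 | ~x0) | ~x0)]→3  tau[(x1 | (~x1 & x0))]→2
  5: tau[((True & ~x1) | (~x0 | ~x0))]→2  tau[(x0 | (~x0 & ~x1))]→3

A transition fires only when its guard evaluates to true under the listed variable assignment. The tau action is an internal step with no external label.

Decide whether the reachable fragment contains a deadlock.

Reach set: {0,2,3,5}
  0: a→3  tau→5  [2 exit(s)]
  2: a→2  [1 exit(s)]
  3: a→5  tau→2  [2 exit(s)]
  5: tau→2  tau→3  [2 exit(s)]

Answer: DEADLOCK-FREE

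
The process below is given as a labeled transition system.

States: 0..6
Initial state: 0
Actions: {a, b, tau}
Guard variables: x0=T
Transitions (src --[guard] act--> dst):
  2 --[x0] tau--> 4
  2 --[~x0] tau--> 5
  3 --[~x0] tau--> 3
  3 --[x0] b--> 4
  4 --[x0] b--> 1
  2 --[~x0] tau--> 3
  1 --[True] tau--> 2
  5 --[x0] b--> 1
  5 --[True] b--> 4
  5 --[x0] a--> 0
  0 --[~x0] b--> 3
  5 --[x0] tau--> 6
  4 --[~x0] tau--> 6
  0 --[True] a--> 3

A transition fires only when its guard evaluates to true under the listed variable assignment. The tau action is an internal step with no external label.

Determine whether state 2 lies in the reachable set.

After dropping false guards: 9 live edges.
depth 0: {0}
depth 1: {3}  now seen {0,3}
depth 2: {4}  now seen {0,3,4}
depth 3: {1}  now seen {0,1,3,4}
depth 4: {2}  now seen {0,1,2,3,4}
Reachable = {0,1,2,3,4}
Path to 2: a·b·b·tau

Answer: REACHABLE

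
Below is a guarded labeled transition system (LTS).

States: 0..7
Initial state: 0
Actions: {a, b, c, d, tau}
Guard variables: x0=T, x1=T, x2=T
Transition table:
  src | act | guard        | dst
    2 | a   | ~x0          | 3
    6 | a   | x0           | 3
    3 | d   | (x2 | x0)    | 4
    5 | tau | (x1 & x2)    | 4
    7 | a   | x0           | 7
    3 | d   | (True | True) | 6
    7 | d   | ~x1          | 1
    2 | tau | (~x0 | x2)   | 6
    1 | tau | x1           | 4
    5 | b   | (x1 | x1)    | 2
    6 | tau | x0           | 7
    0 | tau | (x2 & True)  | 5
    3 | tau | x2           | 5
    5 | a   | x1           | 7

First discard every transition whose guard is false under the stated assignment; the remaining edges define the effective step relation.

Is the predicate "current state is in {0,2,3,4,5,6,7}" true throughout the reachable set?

Answer: INVARIANT HOLDS

Analysis:
Safe = {0,2,3,4,5,6,7}
Reachable = {0,2,3,4,5,6,7}
  0: ✓
  2: ✓
  3: ✓
  4: ✓
  5: ✓
  6: ✓
  7: ✓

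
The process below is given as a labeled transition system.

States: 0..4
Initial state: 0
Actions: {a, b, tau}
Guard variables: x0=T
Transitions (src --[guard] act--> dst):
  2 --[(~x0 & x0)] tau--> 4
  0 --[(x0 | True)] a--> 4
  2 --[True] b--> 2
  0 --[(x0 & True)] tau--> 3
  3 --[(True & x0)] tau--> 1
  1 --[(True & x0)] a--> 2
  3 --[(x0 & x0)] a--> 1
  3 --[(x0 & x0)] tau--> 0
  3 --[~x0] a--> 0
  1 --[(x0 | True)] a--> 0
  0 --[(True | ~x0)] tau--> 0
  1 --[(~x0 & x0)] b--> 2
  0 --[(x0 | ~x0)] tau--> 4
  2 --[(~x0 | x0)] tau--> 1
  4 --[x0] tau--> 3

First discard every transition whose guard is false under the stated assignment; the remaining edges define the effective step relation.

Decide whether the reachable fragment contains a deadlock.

Answer: DEADLOCK-FREE

Working:
Reachable = {0,1,2,3,4}
  0: a→4  tau→0  tau→3  tau→4  [4 exit(s)]
  1: a→0  a→2  [2 exit(s)]
  2: b→2  tau→1  [2 exit(s)]
  3: a→1  tau→0  tau→1  [3 exit(s)]
  4: tau→3  [1 exit(s)]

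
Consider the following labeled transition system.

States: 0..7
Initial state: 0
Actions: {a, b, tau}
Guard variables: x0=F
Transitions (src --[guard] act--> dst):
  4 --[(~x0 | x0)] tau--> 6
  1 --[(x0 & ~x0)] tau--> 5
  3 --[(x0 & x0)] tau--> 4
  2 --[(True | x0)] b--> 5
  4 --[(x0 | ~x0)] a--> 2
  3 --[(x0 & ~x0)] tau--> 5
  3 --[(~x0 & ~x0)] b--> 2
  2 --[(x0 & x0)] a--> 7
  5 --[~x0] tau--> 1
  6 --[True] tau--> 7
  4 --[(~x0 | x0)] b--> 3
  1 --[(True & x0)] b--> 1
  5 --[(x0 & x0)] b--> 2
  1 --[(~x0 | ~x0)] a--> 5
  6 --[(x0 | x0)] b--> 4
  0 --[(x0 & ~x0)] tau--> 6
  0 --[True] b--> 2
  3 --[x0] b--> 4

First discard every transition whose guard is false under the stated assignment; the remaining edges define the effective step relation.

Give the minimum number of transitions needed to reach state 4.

Answer: UNREACHABLE

Trace:
Layered search for 4:
  L0 = {0}
  L1 = {2}
  L2 = {5}
  L3 = {1}
4 never appears.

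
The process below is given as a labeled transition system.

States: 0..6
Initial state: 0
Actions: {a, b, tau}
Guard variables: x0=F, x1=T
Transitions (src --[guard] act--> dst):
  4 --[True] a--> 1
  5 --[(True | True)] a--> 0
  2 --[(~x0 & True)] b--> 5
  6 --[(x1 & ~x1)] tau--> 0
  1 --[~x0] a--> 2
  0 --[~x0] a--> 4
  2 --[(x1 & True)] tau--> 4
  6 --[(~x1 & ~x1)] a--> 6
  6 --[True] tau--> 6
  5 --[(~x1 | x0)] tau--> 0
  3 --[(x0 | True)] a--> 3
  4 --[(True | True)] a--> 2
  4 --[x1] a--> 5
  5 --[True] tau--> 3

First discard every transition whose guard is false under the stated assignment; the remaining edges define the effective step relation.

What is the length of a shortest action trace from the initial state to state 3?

Answer: 3

Working:
BFS to 3:
  Layer 0: {0}
  Layer 1: {4}
  Layer 2: {1,2,5}
  Layer 3: {3}
3 enters at depth 3; path a·a·tau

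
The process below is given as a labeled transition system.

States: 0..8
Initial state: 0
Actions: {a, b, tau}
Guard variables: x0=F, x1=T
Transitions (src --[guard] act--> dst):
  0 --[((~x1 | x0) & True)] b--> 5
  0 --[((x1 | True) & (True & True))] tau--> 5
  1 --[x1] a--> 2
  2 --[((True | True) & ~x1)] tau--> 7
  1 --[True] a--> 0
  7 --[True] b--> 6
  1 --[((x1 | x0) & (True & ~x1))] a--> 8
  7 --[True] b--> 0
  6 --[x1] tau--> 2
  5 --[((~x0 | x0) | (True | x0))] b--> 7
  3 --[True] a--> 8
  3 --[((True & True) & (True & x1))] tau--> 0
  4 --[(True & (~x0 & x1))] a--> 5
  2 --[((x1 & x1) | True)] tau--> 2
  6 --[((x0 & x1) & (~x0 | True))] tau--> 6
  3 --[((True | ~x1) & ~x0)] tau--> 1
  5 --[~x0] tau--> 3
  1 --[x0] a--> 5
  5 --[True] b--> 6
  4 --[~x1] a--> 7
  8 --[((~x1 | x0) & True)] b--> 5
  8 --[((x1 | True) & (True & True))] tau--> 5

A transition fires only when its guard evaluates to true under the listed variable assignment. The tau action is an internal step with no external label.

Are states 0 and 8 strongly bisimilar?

Refine partition for ~:
  round 0: {{0,1,2,3,4,5,6,7,8}}
  round 1: {{0,2,6,8},{1,4},{3},{5},{7}}
  round 2: {{0,8},{1},{2,6},{3},{4},{5},{7}}
7 equivalence class(es) (converged in 3)
0∈{0,8}, 8∈{0,8}

Answer: BISIMILAR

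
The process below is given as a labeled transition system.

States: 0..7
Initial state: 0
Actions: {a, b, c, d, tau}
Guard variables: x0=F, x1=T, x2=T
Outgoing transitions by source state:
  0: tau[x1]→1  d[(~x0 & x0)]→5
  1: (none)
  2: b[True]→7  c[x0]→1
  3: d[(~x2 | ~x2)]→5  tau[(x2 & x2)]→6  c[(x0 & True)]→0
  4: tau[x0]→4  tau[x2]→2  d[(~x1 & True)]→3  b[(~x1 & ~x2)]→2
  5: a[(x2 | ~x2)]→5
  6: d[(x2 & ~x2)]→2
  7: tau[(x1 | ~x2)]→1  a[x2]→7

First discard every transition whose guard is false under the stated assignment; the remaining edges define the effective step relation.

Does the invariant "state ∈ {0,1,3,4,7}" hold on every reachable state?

Allowed set {0,1,3,4,7}
Reachable = {0,1}
  0: safe
  1: safe

Answer: INVARIANT HOLDS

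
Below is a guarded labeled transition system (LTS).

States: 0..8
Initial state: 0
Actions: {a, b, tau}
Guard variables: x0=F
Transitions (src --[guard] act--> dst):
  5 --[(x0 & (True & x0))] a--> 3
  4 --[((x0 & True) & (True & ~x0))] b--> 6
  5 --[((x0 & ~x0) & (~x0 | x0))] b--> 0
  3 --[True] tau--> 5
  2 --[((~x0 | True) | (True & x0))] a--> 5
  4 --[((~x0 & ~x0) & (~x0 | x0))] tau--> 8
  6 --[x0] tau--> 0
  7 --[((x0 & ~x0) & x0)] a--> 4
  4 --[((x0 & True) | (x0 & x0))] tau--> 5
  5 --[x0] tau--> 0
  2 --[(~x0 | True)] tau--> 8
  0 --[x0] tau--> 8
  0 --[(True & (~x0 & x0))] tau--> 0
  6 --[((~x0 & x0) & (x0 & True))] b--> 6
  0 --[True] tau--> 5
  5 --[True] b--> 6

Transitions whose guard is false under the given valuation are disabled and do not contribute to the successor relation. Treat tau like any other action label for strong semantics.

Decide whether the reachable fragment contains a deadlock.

Answer: DEADLOCK at state 6

Analysis:
R = {0,5,6}
  0: tau→5  [1 out]
  5: b→6  [1 out]
  6: ∅  [no exit]
trace reaching 6: tau·b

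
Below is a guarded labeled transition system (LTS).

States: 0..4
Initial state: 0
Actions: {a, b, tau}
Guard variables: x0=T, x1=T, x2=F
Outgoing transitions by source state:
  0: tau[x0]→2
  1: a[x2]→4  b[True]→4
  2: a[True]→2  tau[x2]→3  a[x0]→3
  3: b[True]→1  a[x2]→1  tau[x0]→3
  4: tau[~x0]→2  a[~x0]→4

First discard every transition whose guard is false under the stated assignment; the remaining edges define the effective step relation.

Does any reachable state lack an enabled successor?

Reachable = {0,1,2,3,4}
  0: tau→2  [deg 1]
  1: b→4  [deg 1]
  2: a→2  a→3  [deg 2]
  3: b→1  tau→3  [deg 2]
  4: ∅  [STUCK]
trace reaching 4: tau·a·b·b

Answer: DEADLOCK at state 4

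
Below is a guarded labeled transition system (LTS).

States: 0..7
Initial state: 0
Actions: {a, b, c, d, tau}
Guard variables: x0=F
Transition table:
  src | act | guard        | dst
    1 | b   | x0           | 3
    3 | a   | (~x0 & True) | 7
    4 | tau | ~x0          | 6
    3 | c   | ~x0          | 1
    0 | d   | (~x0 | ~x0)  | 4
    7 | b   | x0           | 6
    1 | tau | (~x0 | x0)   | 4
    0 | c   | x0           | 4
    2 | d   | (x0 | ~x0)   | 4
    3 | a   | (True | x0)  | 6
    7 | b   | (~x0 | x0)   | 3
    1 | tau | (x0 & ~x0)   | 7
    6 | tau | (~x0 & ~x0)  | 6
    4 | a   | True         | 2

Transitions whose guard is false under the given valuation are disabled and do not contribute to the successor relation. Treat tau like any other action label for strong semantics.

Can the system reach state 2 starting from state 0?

10 transition(s) survive guard evaluation.
depth 0: {0}
depth 1: {4}  now seen {0,4}
depth 2: {2,6}  now seen {0,2,4,6}
R = {0,2,4,6}
Path to 2: d·a

Answer: REACHABLE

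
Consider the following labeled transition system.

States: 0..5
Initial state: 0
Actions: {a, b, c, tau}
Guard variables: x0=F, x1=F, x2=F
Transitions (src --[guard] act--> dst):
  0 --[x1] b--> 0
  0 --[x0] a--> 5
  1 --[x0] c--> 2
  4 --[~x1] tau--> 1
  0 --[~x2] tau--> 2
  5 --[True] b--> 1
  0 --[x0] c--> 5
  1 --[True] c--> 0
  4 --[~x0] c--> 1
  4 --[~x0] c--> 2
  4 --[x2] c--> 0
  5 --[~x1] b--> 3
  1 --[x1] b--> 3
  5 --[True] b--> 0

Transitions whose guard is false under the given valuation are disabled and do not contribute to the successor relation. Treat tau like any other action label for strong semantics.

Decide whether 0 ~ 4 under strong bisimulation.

Answer: NOT BISIMILAR

Working:
Refine partition for ~:
  round 0: {{0,1,2,3,4,5}}
  round 1: {{0},{1},{2,3},{4},{5}}
Fixed point at round 2; 5 class(es).
[0]={0}  [4]={4}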